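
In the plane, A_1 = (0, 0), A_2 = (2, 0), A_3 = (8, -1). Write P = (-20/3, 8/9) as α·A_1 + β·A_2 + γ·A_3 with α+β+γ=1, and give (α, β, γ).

Signed area of the reference triangle: [A_1A_2A_3] = ½·(0·(0−(-1)) + 2·(-1−0) + 8·(0−0)) = ½·(0 − 2 + 0) = -1.
[PA_2A_3] = ½·((-20/3)·(0−(-1)) + 2·(-1−(8/9)) + 8·(8/9−0)) = ½·(-20/3 − 34/9 + 64/9) = -5/3, so the A_1-coordinate is (-5/3)/(-1) = 5/3.
[A_1PA_3] = ½·(0·(8/9−(-1)) + (-20/3)·(-1−0) + 8·(0−(8/9))) = ½·(0 + 20/3 − 64/9) = -2/9, so the A_2-coordinate is 2/9.
[A_1A_2P] = ½·(0·(0−(8/9)) + 2·(8/9−0) + (-20/3)·(0−0)) = ½·(0 + 16/9 + 0) = 8/9, so the A_3-coordinate is -8/9.

(5/3, 2/9, -8/9)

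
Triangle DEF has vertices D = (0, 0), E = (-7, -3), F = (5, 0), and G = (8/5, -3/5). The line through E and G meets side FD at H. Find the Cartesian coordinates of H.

Barycentric coordinates of G with respect to DEF: (1/5, 1/5, 3/5).
On side FD the E-coordinate is zero; dropping G's E-weight 1/5 and renormalizing the remaining 3/5 : 1/5 gives weights 3/4, 1/4 on F, D.
H = (3/4)·(5, 0) + (1/4)·(0, 0) = (15/4, 0).

(15/4, 0)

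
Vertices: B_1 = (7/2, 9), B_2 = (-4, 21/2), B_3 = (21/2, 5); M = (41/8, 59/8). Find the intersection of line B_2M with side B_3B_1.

Barycentric coordinates of M with respect to B_1B_2B_3: (1/4, 1/4, 1/2).
On side B_3B_1 the B_2-coordinate is zero; dropping M's B_2-weight 1/4 and renormalizing the remaining 1/2 : 1/4 gives weights 2/3, 1/3 on B_3, B_1.
N = (2/3)·(21/2, 5) + (1/3)·(7/2, 9) = (49/6, 19/3).

(49/6, 19/3)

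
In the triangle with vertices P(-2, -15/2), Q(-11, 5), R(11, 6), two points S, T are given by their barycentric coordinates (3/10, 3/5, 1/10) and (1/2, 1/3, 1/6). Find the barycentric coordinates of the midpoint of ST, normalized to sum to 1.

(2/5, 7/15, 2/15)

Since both coordinate triples sum to 1, the midpoint's barycentrics are the componentwise average.
(3/10+1/2)/2 = 2/5; similarly 7/15 and 2/15.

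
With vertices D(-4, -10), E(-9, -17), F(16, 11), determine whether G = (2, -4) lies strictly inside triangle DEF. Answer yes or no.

yes

Barycentric coordinates of G: (17/35, 6/35, 12/35).
The three coordinates are positive, positive, positive; a point is interior exactly when all three are positive.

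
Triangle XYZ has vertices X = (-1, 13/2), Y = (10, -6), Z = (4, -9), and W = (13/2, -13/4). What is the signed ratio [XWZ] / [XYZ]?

5/8

[XYZ] = ½·((-1)·(-6−(-9)) + 10·(-9−(13/2)) + 4·(13/2−(-6))) = ½·(-3 − 155 + 50) = -54.
[XWZ] = ½·((-1)·(-13/4−(-9)) + (13/2)·(-9−(13/2)) + 4·(13/2−(-13/4))) = ½·(-23/4 − 403/4 + 39) = -135/4, so the ratio is (-135/4)/(-54) = 5/8.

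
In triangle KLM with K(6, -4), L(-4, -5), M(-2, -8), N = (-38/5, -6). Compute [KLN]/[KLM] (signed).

1/5

[KLM] = ½·(6·(-5−(-8)) + (-4)·(-8−(-4)) + (-2)·(-4−(-5))) = ½·(18 + 16 − 2) = 16.
[KLN] = ½·(6·(-5−(-6)) + (-4)·(-6−(-4)) + (-38/5)·(-4−(-5))) = ½·(6 + 8 − 38/5) = 16/5, so the ratio is (16/5)/16 = 1/5.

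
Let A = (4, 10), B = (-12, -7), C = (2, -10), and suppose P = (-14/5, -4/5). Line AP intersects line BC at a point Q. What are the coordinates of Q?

(-22/3, -8)

Barycentric coordinates of P with respect to ABC: (2/5, 2/5, 1/5).
On side BC the A-coordinate is zero; dropping P's A-weight 2/5 and renormalizing the remaining 2/5 : 1/5 gives weights 2/3, 1/3 on B, C.
Q = (2/3)·(-12, -7) + (1/3)·(2, -10) = (-22/3, -8).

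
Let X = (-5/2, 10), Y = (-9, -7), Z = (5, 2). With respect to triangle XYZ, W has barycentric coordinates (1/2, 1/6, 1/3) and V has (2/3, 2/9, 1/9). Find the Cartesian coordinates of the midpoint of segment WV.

Barycentric coordinates of the midpoint are the average: (7/12, 7/36, 2/9).
Converting: (7/12)·X + (7/36)·Y + (2/9)·Z = (-151/72, 59/12).

(-151/72, 59/12)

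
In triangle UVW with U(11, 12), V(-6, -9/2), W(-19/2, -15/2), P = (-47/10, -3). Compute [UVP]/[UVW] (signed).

[UVW] = ½·(11·(-9/2−(-15/2)) + (-6)·(-15/2−12) + (-19/2)·(12−(-9/2))) = ½·(33 + 117 − 627/4) = -27/8.
[UVP] = ½·(11·(-9/2−(-3)) + (-6)·(-3−12) + (-47/10)·(12−(-9/2))) = ½·(-33/2 + 90 − 1551/20) = -81/40, so the ratio is (-81/40)/(-27/8) = 3/5.

3/5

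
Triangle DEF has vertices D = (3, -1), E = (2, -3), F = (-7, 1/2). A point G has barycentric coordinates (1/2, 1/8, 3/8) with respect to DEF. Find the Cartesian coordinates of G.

G = (1/2)·D + (1/8)·E + (3/8)·F.
x-coordinate: (1/2)·3 + (1/8)·2 + (3/8)·(-7) = -7/8.
y-coordinate: (1/2)·(-1) + (1/8)·(-3) + (3/8)·(1/2) = -11/16.

(-7/8, -11/16)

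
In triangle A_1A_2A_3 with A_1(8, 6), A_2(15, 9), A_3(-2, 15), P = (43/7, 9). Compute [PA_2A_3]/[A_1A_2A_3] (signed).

4/7

[A_1A_2A_3] = ½·(8·(9−15) + 15·(15−6) + (-2)·(6−9)) = ½·(-48 + 135 + 6) = 93/2.
[PA_2A_3] = ½·((43/7)·(9−15) + 15·(15−9) + (-2)·(9−9)) = ½·(-258/7 + 90 + 0) = 186/7, so the ratio is (186/7)/(93/2) = 4/7.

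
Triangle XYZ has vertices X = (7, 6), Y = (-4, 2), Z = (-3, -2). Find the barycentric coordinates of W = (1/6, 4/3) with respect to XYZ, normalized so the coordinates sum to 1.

(1/3, 1/6, 1/2)

Signed area of the reference triangle: [XYZ] = ½·(7·(2−(-2)) + (-4)·(-2−6) + (-3)·(6−2)) = ½·(28 + 32 − 12) = 24.
[WYZ] = ½·((1/6)·(2−(-2)) + (-4)·(-2−(4/3)) + (-3)·(4/3−2)) = ½·(2/3 + 40/3 + 2) = 8, so the X-coordinate is 8/24 = 1/3.
[XWZ] = ½·(7·(4/3−(-2)) + (1/6)·(-2−6) + (-3)·(6−(4/3))) = ½·(70/3 − 4/3 − 14) = 4, so the Y-coordinate is 1/6.
[XYW] = ½·(7·(2−(4/3)) + (-4)·(4/3−6) + (1/6)·(6−2)) = ½·(14/3 + 56/3 + 2/3) = 12, so the Z-coordinate is 1/2.
Check: 1/3 + 1/6 + 1/2 = 1.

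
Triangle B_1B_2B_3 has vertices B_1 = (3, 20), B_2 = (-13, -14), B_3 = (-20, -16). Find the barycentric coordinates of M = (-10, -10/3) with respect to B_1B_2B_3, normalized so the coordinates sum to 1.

Signed area of the reference triangle: [B_1B_2B_3] = ½·(3·(-14−(-16)) + (-13)·(-16−20) + (-20)·(20−(-14))) = ½·(6 + 468 − 680) = -103.
[MB_2B_3] = ½·((-10)·(-14−(-16)) + (-13)·(-16−(-10/3)) + (-20)·(-10/3−(-14))) = ½·(-20 + 494/3 − 640/3) = -103/3, so the B_1-coordinate is (-103/3)/(-103) = 1/3.
[B_1MB_3] = ½·(3·(-10/3−(-16)) + (-10)·(-16−20) + (-20)·(20−(-10/3))) = ½·(38 + 360 − 1400/3) = -103/3, so the B_2-coordinate is 1/3.
[B_1B_2M] = ½·(3·(-14−(-10/3)) + (-13)·(-10/3−20) + (-10)·(20−(-14))) = ½·(-32 + 910/3 − 340) = -103/3, so the B_3-coordinate is 1/3.
Check: 1/3 + 1/3 + 1/3 = 1.

(1/3, 1/3, 1/3)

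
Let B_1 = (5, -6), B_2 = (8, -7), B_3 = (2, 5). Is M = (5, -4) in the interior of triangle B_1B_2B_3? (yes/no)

yes

Barycentric coordinates of M: (3/5, 1/5, 1/5).
The three coordinates are positive, positive, positive; a point is interior exactly when all three are positive.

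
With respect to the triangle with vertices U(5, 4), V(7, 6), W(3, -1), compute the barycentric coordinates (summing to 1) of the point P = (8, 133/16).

Signed area of the reference triangle: [UVW] = ½·(5·(6−(-1)) + 7·(-1−4) + 3·(4−6)) = ½·(35 − 35 − 6) = -3.
[PVW] = ½·(8·(6−(-1)) + 7·(-1−(133/16)) + 3·(133/16−6)) = ½·(56 − 1043/16 + 111/16) = -9/8, so the U-coordinate is (-9/8)/(-3) = 3/8.
[UPW] = ½·(5·(133/16−(-1)) + 8·(-1−4) + 3·(4−(133/16))) = ½·(745/16 − 40 − 207/16) = -51/16, so the V-coordinate is 17/16.
[UVP] = ½·(5·(6−(133/16)) + 7·(133/16−4) + 8·(4−6)) = ½·(-185/16 + 483/16 − 16) = 21/16, so the W-coordinate is -7/16.
Check: 3/8 + 17/16 − 7/16 = 1.

(3/8, 17/16, -7/16)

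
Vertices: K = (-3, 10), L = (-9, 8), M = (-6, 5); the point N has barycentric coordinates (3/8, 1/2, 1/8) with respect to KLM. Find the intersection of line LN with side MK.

(-15/4, 35/4)

Line LN meets MK where the L-coordinate vanishes; zeroing N's L-weight and renormalizing leaves M, K-weights 1/8 : 3/8 → (1/4, 3/4).
So J = (1/4)·M + (3/4)·K = (-15/4, 35/4).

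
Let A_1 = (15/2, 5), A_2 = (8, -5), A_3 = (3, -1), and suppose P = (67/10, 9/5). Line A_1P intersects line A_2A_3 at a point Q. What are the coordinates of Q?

Barycentric coordinates of P with respect to A_1A_2A_3: (3/5, 1/5, 1/5).
On side A_2A_3 the A_1-coordinate is zero; dropping P's A_1-weight 3/5 and renormalizing the remaining 1/5 : 1/5 gives weights 1/2, 1/2 on A_2, A_3.
Q = (1/2)·(8, -5) + (1/2)·(3, -1) = (11/2, -3).

(11/2, -3)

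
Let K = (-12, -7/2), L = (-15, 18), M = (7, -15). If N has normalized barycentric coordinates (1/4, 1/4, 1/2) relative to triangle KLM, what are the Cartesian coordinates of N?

N = (1/4)·K + (1/4)·L + (1/2)·M.
x-coordinate: (1/4)·(-12) + (1/4)·(-15) + (1/2)·7 = -13/4.
y-coordinate: (1/4)·(-7/2) + (1/4)·18 + (1/2)·(-15) = -31/8.

(-13/4, -31/8)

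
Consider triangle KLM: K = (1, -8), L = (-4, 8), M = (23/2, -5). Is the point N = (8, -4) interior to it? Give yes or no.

Barycentric coordinates of N: (10/61, 7/61, 44/61).
The three coordinates are positive, positive, positive; a point is interior exactly when all three are positive.

yes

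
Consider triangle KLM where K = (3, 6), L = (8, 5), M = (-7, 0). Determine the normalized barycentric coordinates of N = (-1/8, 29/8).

(1/2, 1/8, 3/8)

Signed area of the reference triangle: [KLM] = ½·(3·(5−0) + 8·(0−6) + (-7)·(6−5)) = ½·(15 − 48 − 7) = -20.
[NLM] = ½·((-1/8)·(5−0) + 8·(0−(29/8)) + (-7)·(29/8−5)) = ½·(-5/8 − 29 + 77/8) = -10, so the K-coordinate is (-10)/(-20) = 1/2.
[KNM] = ½·(3·(29/8−0) + (-1/8)·(0−6) + (-7)·(6−(29/8))) = ½·(87/8 + 3/4 − 133/8) = -5/2, so the L-coordinate is 1/8.
[KLN] = ½·(3·(5−(29/8)) + 8·(29/8−6) + (-1/8)·(6−5)) = ½·(33/8 − 19 − 1/8) = -15/2, so the M-coordinate is 3/8.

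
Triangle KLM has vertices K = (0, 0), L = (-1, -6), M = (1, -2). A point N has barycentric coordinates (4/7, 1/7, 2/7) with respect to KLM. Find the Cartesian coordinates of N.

N = (4/7)·K + (1/7)·L + (2/7)·M.
x-coordinate: (4/7)·0 + (1/7)·(-1) + (2/7)·1 = 1/7.
y-coordinate: (4/7)·0 + (1/7)·(-6) + (2/7)·(-2) = -10/7.

(1/7, -10/7)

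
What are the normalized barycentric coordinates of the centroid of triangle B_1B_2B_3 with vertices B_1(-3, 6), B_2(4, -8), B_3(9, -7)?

The centroid is the average of the vertices, so each weight is 1/3.

(1/3, 1/3, 1/3)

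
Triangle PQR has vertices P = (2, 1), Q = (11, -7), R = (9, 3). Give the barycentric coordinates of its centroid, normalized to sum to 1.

The centroid is the average of the vertices, so each weight is 1/3.

(1/3, 1/3, 1/3)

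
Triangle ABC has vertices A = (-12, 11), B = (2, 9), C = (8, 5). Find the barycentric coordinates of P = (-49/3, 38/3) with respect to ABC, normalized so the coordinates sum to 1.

(7/6, 1/6, -1/3)

Signed area of the reference triangle: [ABC] = ½·((-12)·(9−5) + 2·(5−11) + 8·(11−9)) = ½·(-48 − 12 + 16) = -22.
[PBC] = ½·((-49/3)·(9−5) + 2·(5−(38/3)) + 8·(38/3−9)) = ½·(-196/3 − 46/3 + 88/3) = -77/3, so the A-coordinate is (-77/3)/(-22) = 7/6.
[APC] = ½·((-12)·(38/3−5) + (-49/3)·(5−11) + 8·(11−(38/3))) = ½·(-92 + 98 − 40/3) = -11/3, so the B-coordinate is 1/6.
[ABP] = ½·((-12)·(9−(38/3)) + 2·(38/3−11) + (-49/3)·(11−9)) = ½·(44 + 10/3 − 98/3) = 22/3, so the C-coordinate is -1/3.
Check: 7/6 + 1/6 − 1/3 = 1.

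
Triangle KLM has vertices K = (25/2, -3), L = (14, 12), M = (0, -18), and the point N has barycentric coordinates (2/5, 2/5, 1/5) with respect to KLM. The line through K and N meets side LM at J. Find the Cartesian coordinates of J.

Line KN meets LM where the K-coordinate vanishes; zeroing N's K-weight and renormalizing leaves L, M-weights 2/5 : 1/5 → (2/3, 1/3).
So J = (2/3)·L + (1/3)·M = (28/3, 2).

(28/3, 2)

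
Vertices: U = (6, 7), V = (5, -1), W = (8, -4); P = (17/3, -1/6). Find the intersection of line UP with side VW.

Barycentric coordinates of P with respect to UVW: (1/6, 2/3, 1/6).
On side VW the U-coordinate is zero; dropping P's U-weight 1/6 and renormalizing the remaining 2/3 : 1/6 gives weights 4/5, 1/5 on V, W.
Q = (4/5)·(5, -1) + (1/5)·(8, -4) = (28/5, -8/5).

(28/5, -8/5)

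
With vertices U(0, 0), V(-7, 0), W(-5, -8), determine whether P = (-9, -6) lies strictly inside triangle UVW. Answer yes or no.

no

Barycentric coordinates of P: (-1/2, 3/4, 3/4).
The three coordinates are negative, positive, positive; a point is interior exactly when all three are positive.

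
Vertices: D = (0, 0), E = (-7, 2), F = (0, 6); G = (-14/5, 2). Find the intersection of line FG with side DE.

Barycentric coordinates of G with respect to DEF: (2/5, 2/5, 1/5).
On side DE the F-coordinate is zero; dropping G's F-weight 1/5 and renormalizing the remaining 2/5 : 2/5 gives weights 1/2, 1/2 on D, E.
H = (1/2)·(0, 0) + (1/2)·(-7, 2) = (-7/2, 1).

(-7/2, 1)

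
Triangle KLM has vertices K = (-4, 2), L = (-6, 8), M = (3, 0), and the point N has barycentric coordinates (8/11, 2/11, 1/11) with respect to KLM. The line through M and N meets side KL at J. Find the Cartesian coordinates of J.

Line MN meets KL where the M-coordinate vanishes; zeroing N's M-weight and renormalizing leaves K, L-weights 8/11 : 2/11 → (4/5, 1/5).
So J = (4/5)·K + (1/5)·L = (-22/5, 16/5).

(-22/5, 16/5)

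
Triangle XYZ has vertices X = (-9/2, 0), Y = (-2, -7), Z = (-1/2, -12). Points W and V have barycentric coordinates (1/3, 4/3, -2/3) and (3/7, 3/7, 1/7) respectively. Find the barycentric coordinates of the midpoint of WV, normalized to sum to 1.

Since both coordinate triples sum to 1, the midpoint's barycentrics are the componentwise average.
(1/3+3/7)/2 = 8/21; similarly 37/42 and -11/42.

(8/21, 37/42, -11/42)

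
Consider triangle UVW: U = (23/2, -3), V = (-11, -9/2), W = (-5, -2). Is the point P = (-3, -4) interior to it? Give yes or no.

no

Barycentric coordinates of P: (68/189, 124/189, -1/63).
The three coordinates are positive, positive, negative; a point is interior exactly when all three are positive.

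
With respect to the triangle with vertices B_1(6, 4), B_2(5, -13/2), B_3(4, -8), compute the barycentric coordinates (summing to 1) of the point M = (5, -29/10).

(2/5, 1/5, 2/5)

Signed area of the reference triangle: [B_1B_2B_3] = ½·(6·(-13/2−(-8)) + 5·(-8−4) + 4·(4−(-13/2))) = ½·(9 − 60 + 42) = -9/2.
[MB_2B_3] = ½·(5·(-13/2−(-8)) + 5·(-8−(-29/10)) + 4·(-29/10−(-13/2))) = ½·(15/2 − 51/2 + 72/5) = -9/5, so the B_1-coordinate is (-9/5)/(-9/2) = 2/5.
[B_1MB_3] = ½·(6·(-29/10−(-8)) + 5·(-8−4) + 4·(4−(-29/10))) = ½·(153/5 − 60 + 138/5) = -9/10, so the B_2-coordinate is 1/5.
[B_1B_2M] = ½·(6·(-13/2−(-29/10)) + 5·(-29/10−4) + 5·(4−(-13/2))) = ½·(-108/5 − 69/2 + 105/2) = -9/5, so the B_3-coordinate is 2/5.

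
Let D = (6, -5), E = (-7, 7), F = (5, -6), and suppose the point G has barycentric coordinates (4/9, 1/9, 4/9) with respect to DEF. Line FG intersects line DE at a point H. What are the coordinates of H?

(17/5, -13/5)

Line FG meets DE where the F-coordinate vanishes; zeroing G's F-weight and renormalizing leaves D, E-weights 4/9 : 1/9 → (4/5, 1/5).
So H = (4/5)·D + (1/5)·E = (17/5, -13/5).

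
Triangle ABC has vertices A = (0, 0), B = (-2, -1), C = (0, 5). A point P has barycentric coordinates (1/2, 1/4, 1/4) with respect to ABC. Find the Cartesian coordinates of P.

P = (1/2)·A + (1/4)·B + (1/4)·C.
x-coordinate: (1/2)·0 + (1/4)·(-2) + (1/4)·0 = -1/2.
y-coordinate: (1/2)·0 + (1/4)·(-1) + (1/4)·5 = 1.

(-1/2, 1)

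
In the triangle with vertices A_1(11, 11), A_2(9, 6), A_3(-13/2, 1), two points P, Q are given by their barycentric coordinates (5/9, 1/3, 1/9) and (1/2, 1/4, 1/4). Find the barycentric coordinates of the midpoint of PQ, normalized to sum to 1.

Since both coordinate triples sum to 1, the midpoint's barycentrics are the componentwise average.
(5/9+1/2)/2 = 19/36; similarly 7/24 and 13/72.

(19/36, 7/24, 13/72)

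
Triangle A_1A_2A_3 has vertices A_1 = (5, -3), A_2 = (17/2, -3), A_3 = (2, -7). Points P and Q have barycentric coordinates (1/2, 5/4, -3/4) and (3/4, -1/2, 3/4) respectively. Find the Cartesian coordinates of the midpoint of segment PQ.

Barycentric coordinates of the midpoint are the average: (5/8, 3/8, 0).
Converting: (5/8)·A_1 + (3/8)·A_2 + 0·A_3 = (101/16, -3).

(101/16, -3)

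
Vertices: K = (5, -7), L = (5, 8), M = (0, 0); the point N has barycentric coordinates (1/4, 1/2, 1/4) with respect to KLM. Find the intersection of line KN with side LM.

Line KN meets LM where the K-coordinate vanishes; zeroing N's K-weight and renormalizing leaves L, M-weights 1/2 : 1/4 → (2/3, 1/3).
So J = (2/3)·L + (1/3)·M = (10/3, 16/3).

(10/3, 16/3)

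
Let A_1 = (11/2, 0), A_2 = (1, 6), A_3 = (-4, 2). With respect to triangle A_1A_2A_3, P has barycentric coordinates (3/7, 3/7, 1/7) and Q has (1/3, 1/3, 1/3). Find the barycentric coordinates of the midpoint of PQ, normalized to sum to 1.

Since both coordinate triples sum to 1, the midpoint's barycentrics are the componentwise average.
(3/7+1/3)/2 = 8/21; similarly 8/21 and 5/21.

(8/21, 8/21, 5/21)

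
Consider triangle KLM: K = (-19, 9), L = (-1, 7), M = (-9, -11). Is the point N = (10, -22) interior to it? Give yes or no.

no

Barycentric coordinates of N: (-43/34, 27/34, 25/17).
The three coordinates are negative, positive, positive; a point is interior exactly when all three are positive.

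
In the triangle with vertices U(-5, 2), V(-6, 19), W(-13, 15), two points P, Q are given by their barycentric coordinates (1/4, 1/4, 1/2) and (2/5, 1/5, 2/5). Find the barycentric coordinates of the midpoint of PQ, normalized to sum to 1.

(13/40, 9/40, 9/20)

Since both coordinate triples sum to 1, the midpoint's barycentrics are the componentwise average.
(1/4+2/5)/2 = 13/40; similarly 9/40 and 9/20.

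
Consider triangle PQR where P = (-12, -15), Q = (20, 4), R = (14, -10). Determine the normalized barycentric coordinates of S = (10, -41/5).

(1/5, 1/5, 3/5)

Signed area of the reference triangle: [PQR] = ½·((-12)·(4−(-10)) + 20·(-10−(-15)) + 14·(-15−4)) = ½·(-168 + 100 − 266) = -167.
[SQR] = ½·(10·(4−(-10)) + 20·(-10−(-41/5)) + 14·(-41/5−4)) = ½·(140 − 36 − 854/5) = -167/5, so the P-coordinate is (-167/5)/(-167) = 1/5.
[PSR] = ½·((-12)·(-41/5−(-10)) + 10·(-10−(-15)) + 14·(-15−(-41/5))) = ½·(-108/5 + 50 − 476/5) = -167/5, so the Q-coordinate is 1/5.
[PQS] = ½·((-12)·(4−(-41/5)) + 20·(-41/5−(-15)) + 10·(-15−4)) = ½·(-732/5 + 136 − 190) = -501/5, so the R-coordinate is 3/5.
Check: 1/5 + 1/5 + 3/5 = 1.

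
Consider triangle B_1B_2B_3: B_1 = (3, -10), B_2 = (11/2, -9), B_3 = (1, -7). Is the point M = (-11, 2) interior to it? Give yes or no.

no

Barycentric coordinates of M: (-33/19, -36/19, 88/19).
The three coordinates are negative, negative, positive; a point is interior exactly when all three are positive.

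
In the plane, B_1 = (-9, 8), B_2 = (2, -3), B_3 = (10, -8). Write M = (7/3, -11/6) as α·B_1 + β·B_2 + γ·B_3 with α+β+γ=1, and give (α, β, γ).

Signed area of the reference triangle: [B_1B_2B_3] = ½·((-9)·(-3−(-8)) + 2·(-8−8) + 10·(8−(-3))) = ½·(-45 − 32 + 110) = 33/2.
[MB_2B_3] = ½·((7/3)·(-3−(-8)) + 2·(-8−(-11/6)) + 10·(-11/6−(-3))) = ½·(35/3 − 37/3 + 35/3) = 11/2, so the B_1-coordinate is (11/2)/(33/2) = 1/3.
[B_1MB_3] = ½·((-9)·(-11/6−(-8)) + (7/3)·(-8−8) + 10·(8−(-11/6))) = ½·(-111/2 − 112/3 + 295/3) = 11/4, so the B_2-coordinate is 1/6.
[B_1B_2M] = ½·((-9)·(-3−(-11/6)) + 2·(-11/6−8) + (7/3)·(8−(-3))) = ½·(21/2 − 59/3 + 77/3) = 33/4, so the B_3-coordinate is 1/2.

(1/3, 1/6, 1/2)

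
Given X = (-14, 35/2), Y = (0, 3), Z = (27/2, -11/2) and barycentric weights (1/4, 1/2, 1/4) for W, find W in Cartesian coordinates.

W = (1/4)·X + (1/2)·Y + (1/4)·Z.
x-coordinate: (1/4)·(-14) + (1/2)·0 + (1/4)·(27/2) = -1/8.
y-coordinate: (1/4)·(35/2) + (1/2)·3 + (1/4)·(-11/2) = 9/2.

(-1/8, 9/2)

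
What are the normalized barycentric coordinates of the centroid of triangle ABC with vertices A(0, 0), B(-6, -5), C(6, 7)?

(1/3, 1/3, 1/3)

The centroid is the average of the vertices, so each weight is 1/3.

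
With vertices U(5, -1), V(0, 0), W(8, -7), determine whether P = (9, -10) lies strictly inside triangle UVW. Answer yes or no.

no

Barycentric coordinates of P: (-17/27, 1/9, 41/27).
The three coordinates are negative, positive, positive; a point is interior exactly when all three are positive.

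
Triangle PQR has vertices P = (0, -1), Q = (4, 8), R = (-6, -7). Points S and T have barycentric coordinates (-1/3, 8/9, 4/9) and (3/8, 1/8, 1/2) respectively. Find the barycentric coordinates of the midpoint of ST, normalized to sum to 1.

Since both coordinate triples sum to 1, the midpoint's barycentrics are the componentwise average.
(-1/3+3/8)/2 = 1/48; similarly 73/144 and 17/36.

(1/48, 73/144, 17/36)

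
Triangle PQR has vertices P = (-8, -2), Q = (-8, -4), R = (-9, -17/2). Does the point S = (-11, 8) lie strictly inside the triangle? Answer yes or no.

no

Barycentric coordinates of S: (51/4, -59/4, 3).
The three coordinates are positive, negative, positive; a point is interior exactly when all three are positive.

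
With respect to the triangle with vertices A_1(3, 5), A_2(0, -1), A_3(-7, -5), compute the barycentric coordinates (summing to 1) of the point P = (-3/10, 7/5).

Signed area of the reference triangle: [A_1A_2A_3] = ½·(3·(-1−(-5)) + 0·(-5−5) + (-7)·(5−(-1))) = ½·(12 + 0 − 42) = -15.
[PA_2A_3] = ½·((-3/10)·(-1−(-5)) + 0·(-5−(7/5)) + (-7)·(7/5−(-1))) = ½·(-6/5 + 0 − 84/5) = -9, so the A_1-coordinate is (-9)/(-15) = 3/5.
[A_1PA_3] = ½·(3·(7/5−(-5)) + (-3/10)·(-5−5) + (-7)·(5−(7/5))) = ½·(96/5 + 3 − 126/5) = -3/2, so the A_2-coordinate is 1/10.
[A_1A_2P] = ½·(3·(-1−(7/5)) + 0·(7/5−5) + (-3/10)·(5−(-1))) = ½·(-36/5 + 0 − 9/5) = -9/2, so the A_3-coordinate is 3/10.

(3/5, 1/10, 3/10)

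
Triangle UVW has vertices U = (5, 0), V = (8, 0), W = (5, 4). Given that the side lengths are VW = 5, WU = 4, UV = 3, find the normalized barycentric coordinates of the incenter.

The incenter has barycentric coordinates proportional to the opposite side lengths: (5 : 4 : 3).
Normalizing by 5+4+3 = 12 gives (5/12, 1/3, 1/4).

(5/12, 1/3, 1/4)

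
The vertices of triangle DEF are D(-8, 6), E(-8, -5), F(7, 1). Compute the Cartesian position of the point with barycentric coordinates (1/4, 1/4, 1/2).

G = (1/4)·D + (1/4)·E + (1/2)·F.
x-coordinate: (1/4)·(-8) + (1/4)·(-8) + (1/2)·7 = -1/2.
y-coordinate: (1/4)·6 + (1/4)·(-5) + (1/2)·1 = 3/4.

(-1/2, 3/4)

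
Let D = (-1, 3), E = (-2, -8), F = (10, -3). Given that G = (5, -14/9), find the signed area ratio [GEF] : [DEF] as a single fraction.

[DEF] = ½·((-1)·(-8−(-3)) + (-2)·(-3−3) + 10·(3−(-8))) = ½·(5 + 12 + 110) = 127/2.
[GEF] = ½·(5·(-8−(-3)) + (-2)·(-3−(-14/9)) + 10·(-14/9−(-8))) = ½·(-25 + 26/9 + 580/9) = 127/6, so the ratio is (127/6)/(127/2) = 1/3.

1/3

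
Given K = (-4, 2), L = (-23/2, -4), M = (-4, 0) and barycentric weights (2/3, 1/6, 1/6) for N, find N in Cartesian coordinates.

N = (2/3)·K + (1/6)·L + (1/6)·M.
x-coordinate: (2/3)·(-4) + (1/6)·(-23/2) + (1/6)·(-4) = -21/4.
y-coordinate: (2/3)·2 + (1/6)·(-4) + (1/6)·0 = 2/3.

(-21/4, 2/3)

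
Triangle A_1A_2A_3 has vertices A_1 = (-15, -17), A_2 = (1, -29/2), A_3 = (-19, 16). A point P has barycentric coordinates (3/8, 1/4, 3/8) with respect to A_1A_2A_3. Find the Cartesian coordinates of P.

P = (3/8)·A_1 + (1/4)·A_2 + (3/8)·A_3.
x-coordinate: (3/8)·(-15) + (1/4)·1 + (3/8)·(-19) = -25/2.
y-coordinate: (3/8)·(-17) + (1/4)·(-29/2) + (3/8)·16 = -4.

(-25/2, -4)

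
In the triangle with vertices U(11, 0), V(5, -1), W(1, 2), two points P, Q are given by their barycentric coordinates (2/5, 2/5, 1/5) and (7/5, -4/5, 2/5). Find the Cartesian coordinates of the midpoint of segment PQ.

Barycentric coordinates of the midpoint are the average: (9/10, -1/5, 3/10).
Converting: (9/10)·U + (-1/5)·V + (3/10)·W = (46/5, 4/5).

(46/5, 4/5)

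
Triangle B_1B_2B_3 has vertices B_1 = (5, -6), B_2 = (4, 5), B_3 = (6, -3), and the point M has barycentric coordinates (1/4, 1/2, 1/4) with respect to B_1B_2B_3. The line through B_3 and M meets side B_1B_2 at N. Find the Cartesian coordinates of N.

Line B_3M meets B_1B_2 where the B_3-coordinate vanishes; zeroing M's B_3-weight and renormalizing leaves B_1, B_2-weights 1/4 : 1/2 → (1/3, 2/3).
So N = (1/3)·B_1 + (2/3)·B_2 = (13/3, 4/3).

(13/3, 4/3)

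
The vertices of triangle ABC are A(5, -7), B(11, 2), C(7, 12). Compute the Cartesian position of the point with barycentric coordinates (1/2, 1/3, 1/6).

P = (1/2)·A + (1/3)·B + (1/6)·C.
x-coordinate: (1/2)·5 + (1/3)·11 + (1/6)·7 = 22/3.
y-coordinate: (1/2)·(-7) + (1/3)·2 + (1/6)·12 = -5/6.

(22/3, -5/6)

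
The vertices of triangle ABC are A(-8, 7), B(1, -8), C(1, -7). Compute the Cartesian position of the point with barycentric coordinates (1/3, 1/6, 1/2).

(-2, -5/2)

P = (1/3)·A + (1/6)·B + (1/2)·C.
x-coordinate: (1/3)·(-8) + (1/6)·1 + (1/2)·1 = -2.
y-coordinate: (1/3)·7 + (1/6)·(-8) + (1/2)·(-7) = -5/2.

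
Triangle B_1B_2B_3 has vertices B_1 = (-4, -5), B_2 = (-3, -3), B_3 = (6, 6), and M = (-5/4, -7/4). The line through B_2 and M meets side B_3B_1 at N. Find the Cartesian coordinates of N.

(-2/3, -4/3)

Barycentric coordinates of M with respect to B_1B_2B_3: (1/2, 1/4, 1/4).
On side B_3B_1 the B_2-coordinate is zero; dropping M's B_2-weight 1/4 and renormalizing the remaining 1/4 : 1/2 gives weights 1/3, 2/3 on B_3, B_1.
N = (1/3)·(6, 6) + (2/3)·(-4, -5) = (-2/3, -4/3).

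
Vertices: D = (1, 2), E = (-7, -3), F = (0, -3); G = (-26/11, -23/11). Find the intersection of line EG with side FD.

Barycentric coordinates of G with respect to DEF: (2/11, 4/11, 5/11).
On side FD the E-coordinate is zero; dropping G's E-weight 4/11 and renormalizing the remaining 5/11 : 2/11 gives weights 5/7, 2/7 on F, D.
H = (5/7)·(0, -3) + (2/7)·(1, 2) = (2/7, -11/7).

(2/7, -11/7)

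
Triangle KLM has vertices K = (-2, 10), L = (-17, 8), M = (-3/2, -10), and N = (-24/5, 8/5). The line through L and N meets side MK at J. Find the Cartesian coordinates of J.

Barycentric coordinates of N with respect to KLM: (2/5, 1/5, 2/5).
On side MK the L-coordinate is zero; dropping N's L-weight 1/5 and renormalizing the remaining 2/5 : 2/5 gives weights 1/2, 1/2 on M, K.
J = (1/2)·(-3/2, -10) + (1/2)·(-2, 10) = (-7/4, 0).

(-7/4, 0)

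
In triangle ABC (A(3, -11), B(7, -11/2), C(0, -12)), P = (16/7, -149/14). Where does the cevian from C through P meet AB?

Barycentric coordinates of P with respect to ABC: (3/7, 1/7, 3/7).
On side AB the C-coordinate is zero; dropping P's C-weight 3/7 and renormalizing the remaining 3/7 : 1/7 gives weights 3/4, 1/4 on A, B.
Q = (3/4)·(3, -11) + (1/4)·(7, -11/2) = (4, -77/8).

(4, -77/8)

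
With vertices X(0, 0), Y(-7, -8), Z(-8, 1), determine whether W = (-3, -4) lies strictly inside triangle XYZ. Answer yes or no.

Barycentric coordinates of W: (40/71, 35/71, -4/71).
The three coordinates are positive, positive, negative; a point is interior exactly when all three are positive.

no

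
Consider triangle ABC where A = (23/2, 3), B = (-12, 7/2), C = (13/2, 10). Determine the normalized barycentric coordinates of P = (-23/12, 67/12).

(1/6, 1/2, 1/3)

Signed area of the reference triangle: [ABC] = ½·((23/2)·(7/2−10) + (-12)·(10−3) + (13/2)·(3−(7/2))) = ½·(-299/4 − 84 − 13/4) = -81.
[PBC] = ½·((-23/12)·(7/2−10) + (-12)·(10−(67/12)) + (13/2)·(67/12−(7/2))) = ½·(299/24 − 53 + 325/24) = -27/2, so the A-coordinate is (-27/2)/(-81) = 1/6.
[APC] = ½·((23/2)·(67/12−10) + (-23/12)·(10−3) + (13/2)·(3−(67/12))) = ½·(-1219/24 − 161/12 − 403/24) = -81/2, so the B-coordinate is 1/2.
[ABP] = ½·((23/2)·(7/2−(67/12)) + (-12)·(67/12−3) + (-23/12)·(3−(7/2))) = ½·(-575/24 − 31 + 23/24) = -27, so the C-coordinate is 1/3.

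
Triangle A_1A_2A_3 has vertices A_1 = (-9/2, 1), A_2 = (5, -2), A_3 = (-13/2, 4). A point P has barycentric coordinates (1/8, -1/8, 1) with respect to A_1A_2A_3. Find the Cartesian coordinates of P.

P = (1/8)·A_1 + (-1/8)·A_2 + 1·A_3.
x-coordinate: (1/8)·(-9/2) + (-1/8)·5 + 1·(-13/2) = -123/16.
y-coordinate: (1/8)·1 + (-1/8)·(-2) + 1·4 = 35/8.

(-123/16, 35/8)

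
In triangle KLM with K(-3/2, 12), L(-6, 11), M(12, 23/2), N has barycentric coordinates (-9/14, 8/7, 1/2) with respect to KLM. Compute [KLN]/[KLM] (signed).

The signed ratio [KLN]/[KLM] equals the barycentric coordinate of N at vertex M, which is 1/2.

1/2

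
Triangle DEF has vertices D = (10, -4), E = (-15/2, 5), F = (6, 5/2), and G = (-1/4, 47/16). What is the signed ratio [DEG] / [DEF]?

[DEF] = ½·(10·(5−(5/2)) + (-15/2)·(5/2−(-4)) + 6·(-4−5)) = ½·(25 − 195/4 − 54) = -311/8.
[DEG] = ½·(10·(5−(47/16)) + (-15/2)·(47/16−(-4)) + (-1/4)·(-4−5)) = ½·(165/8 − 1665/32 + 9/4) = -933/64, so the ratio is (-933/64)/(-311/8) = 3/8.

3/8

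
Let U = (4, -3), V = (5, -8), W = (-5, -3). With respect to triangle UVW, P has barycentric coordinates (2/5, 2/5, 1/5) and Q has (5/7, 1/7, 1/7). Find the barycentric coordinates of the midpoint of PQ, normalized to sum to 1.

Since both coordinate triples sum to 1, the midpoint's barycentrics are the componentwise average.
(2/5+5/7)/2 = 39/70; similarly 19/70 and 6/35.

(39/70, 19/70, 6/35)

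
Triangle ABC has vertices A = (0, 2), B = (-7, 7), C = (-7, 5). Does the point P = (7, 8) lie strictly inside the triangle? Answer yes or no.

no

Barycentric coordinates of P: (2, 9/2, -11/2).
The three coordinates are positive, positive, negative; a point is interior exactly when all three are positive.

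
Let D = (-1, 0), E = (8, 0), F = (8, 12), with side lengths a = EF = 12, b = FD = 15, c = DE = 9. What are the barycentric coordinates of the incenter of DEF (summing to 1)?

The incenter has barycentric coordinates proportional to the opposite side lengths: (12 : 15 : 9).
Normalizing by 12+15+9 = 36 gives (1/3, 5/12, 1/4).

(1/3, 5/12, 1/4)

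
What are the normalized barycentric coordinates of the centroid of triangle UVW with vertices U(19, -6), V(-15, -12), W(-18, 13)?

(1/3, 1/3, 1/3)

The centroid is the average of the vertices, so each weight is 1/3.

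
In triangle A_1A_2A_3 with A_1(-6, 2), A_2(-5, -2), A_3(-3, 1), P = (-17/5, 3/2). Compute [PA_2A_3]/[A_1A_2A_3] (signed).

1/5

[A_1A_2A_3] = ½·((-6)·(-2−1) + (-5)·(1−2) + (-3)·(2−(-2))) = ½·(18 + 5 − 12) = 11/2.
[PA_2A_3] = ½·((-17/5)·(-2−1) + (-5)·(1−(3/2)) + (-3)·(3/2−(-2))) = ½·(51/5 + 5/2 − 21/2) = 11/10, so the ratio is (11/10)/(11/2) = 1/5.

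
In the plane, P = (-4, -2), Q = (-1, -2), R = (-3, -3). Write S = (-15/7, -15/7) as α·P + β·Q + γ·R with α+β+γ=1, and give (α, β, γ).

Signed area of the reference triangle: [PQR] = ½·((-4)·(-2−(-3)) + (-1)·(-3−(-2)) + (-3)·(-2−(-2))) = ½·(-4 + 1 + 0) = -3/2.
[SQR] = ½·((-15/7)·(-2−(-3)) + (-1)·(-3−(-15/7)) + (-3)·(-15/7−(-2))) = ½·(-15/7 + 6/7 + 3/7) = -3/7, so the P-coordinate is (-3/7)/(-3/2) = 2/7.
[PSR] = ½·((-4)·(-15/7−(-3)) + (-15/7)·(-3−(-2)) + (-3)·(-2−(-15/7))) = ½·(-24/7 + 15/7 − 3/7) = -6/7, so the Q-coordinate is 4/7.
[PQS] = ½·((-4)·(-2−(-15/7)) + (-1)·(-15/7−(-2)) + (-15/7)·(-2−(-2))) = ½·(-4/7 + 1/7 + 0) = -3/14, so the R-coordinate is 1/7.
Check: 2/7 + 4/7 + 1/7 = 1.

(2/7, 4/7, 1/7)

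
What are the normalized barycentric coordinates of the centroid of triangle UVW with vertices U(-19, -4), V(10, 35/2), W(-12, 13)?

The centroid is the average of the vertices, so each weight is 1/3.

(1/3, 1/3, 1/3)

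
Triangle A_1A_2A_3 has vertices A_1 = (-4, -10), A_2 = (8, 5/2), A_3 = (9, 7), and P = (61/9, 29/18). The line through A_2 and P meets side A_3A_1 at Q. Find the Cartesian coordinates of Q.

(5/2, -3/2)

Barycentric coordinates of P with respect to A_1A_2A_3: (1/9, 7/9, 1/9).
On side A_3A_1 the A_2-coordinate is zero; dropping P's A_2-weight 7/9 and renormalizing the remaining 1/9 : 1/9 gives weights 1/2, 1/2 on A_3, A_1.
Q = (1/2)·(9, 7) + (1/2)·(-4, -10) = (5/2, -3/2).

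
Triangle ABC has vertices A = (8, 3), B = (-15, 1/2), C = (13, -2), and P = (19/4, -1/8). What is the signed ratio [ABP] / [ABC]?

1/2

[ABC] = ½·(8·(1/2−(-2)) + (-15)·(-2−3) + 13·(3−(1/2))) = ½·(20 + 75 + 65/2) = 255/4.
[ABP] = ½·(8·(1/2−(-1/8)) + (-15)·(-1/8−3) + (19/4)·(3−(1/2))) = ½·(5 + 375/8 + 95/8) = 255/8, so the ratio is (255/8)/(255/4) = 1/2.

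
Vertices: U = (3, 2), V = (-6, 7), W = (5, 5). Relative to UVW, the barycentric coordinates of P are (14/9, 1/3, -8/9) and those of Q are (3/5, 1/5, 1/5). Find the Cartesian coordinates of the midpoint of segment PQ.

(-4/45, 23/10)

Barycentric coordinates of the midpoint are the average: (97/90, 4/15, -31/90).
Converting: (97/90)·U + (4/15)·V + (-31/90)·W = (-4/45, 23/10).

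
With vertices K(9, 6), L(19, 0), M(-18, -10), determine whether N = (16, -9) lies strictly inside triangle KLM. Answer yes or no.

Barycentric coordinates of N: (-303/322, 517/322, 54/161).
The three coordinates are negative, positive, positive; a point is interior exactly when all three are positive.

no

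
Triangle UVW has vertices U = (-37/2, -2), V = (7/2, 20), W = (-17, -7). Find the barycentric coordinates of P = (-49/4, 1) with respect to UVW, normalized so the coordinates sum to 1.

Signed area of the reference triangle: [UVW] = ½·((-37/2)·(20−(-7)) + (7/2)·(-7−(-2)) + (-17)·(-2−20)) = ½·(-999/2 − 35/2 + 374) = -143/2.
[PVW] = ½·((-49/4)·(20−(-7)) + (7/2)·(-7−1) + (-17)·(1−20)) = ½·(-1323/4 − 28 + 323) = -143/8, so the U-coordinate is (-143/8)/(-143/2) = 1/4.
[UPW] = ½·((-37/2)·(1−(-7)) + (-49/4)·(-7−(-2)) + (-17)·(-2−1)) = ½·(-148 + 245/4 + 51) = -143/8, so the V-coordinate is 1/4.
[UVP] = ½·((-37/2)·(20−1) + (7/2)·(1−(-2)) + (-49/4)·(-2−20)) = ½·(-703/2 + 21/2 + 539/2) = -143/4, so the W-coordinate is 1/2.

(1/4, 1/4, 1/2)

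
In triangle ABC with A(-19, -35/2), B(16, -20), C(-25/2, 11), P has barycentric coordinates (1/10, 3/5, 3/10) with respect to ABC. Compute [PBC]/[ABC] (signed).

The signed ratio [PBC]/[ABC] equals the barycentric coordinate of P at vertex A, which is 1/10.

1/10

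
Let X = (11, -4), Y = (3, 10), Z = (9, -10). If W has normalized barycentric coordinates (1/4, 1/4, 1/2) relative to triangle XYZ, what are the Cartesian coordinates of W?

W = (1/4)·X + (1/4)·Y + (1/2)·Z.
x-coordinate: (1/4)·11 + (1/4)·3 + (1/2)·9 = 8.
y-coordinate: (1/4)·(-4) + (1/4)·10 + (1/2)·(-10) = -7/2.

(8, -7/2)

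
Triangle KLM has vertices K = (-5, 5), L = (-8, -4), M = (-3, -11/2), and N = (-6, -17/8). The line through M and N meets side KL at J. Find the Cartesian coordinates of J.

Barycentric coordinates of N with respect to KLM: (1/4, 1/2, 1/4).
On side KL the M-coordinate is zero; dropping N's M-weight 1/4 and renormalizing the remaining 1/4 : 1/2 gives weights 1/3, 2/3 on K, L.
J = (1/3)·(-5, 5) + (2/3)·(-8, -4) = (-7, -1).

(-7, -1)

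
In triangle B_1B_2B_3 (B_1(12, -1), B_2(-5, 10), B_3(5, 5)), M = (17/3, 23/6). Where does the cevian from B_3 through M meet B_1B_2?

(19/3, 8/3)

Barycentric coordinates of M with respect to B_1B_2B_3: (1/3, 1/6, 1/2).
On side B_1B_2 the B_3-coordinate is zero; dropping M's B_3-weight 1/2 and renormalizing the remaining 1/3 : 1/6 gives weights 2/3, 1/3 on B_1, B_2.
N = (2/3)·(12, -1) + (1/3)·(-5, 10) = (19/3, 8/3).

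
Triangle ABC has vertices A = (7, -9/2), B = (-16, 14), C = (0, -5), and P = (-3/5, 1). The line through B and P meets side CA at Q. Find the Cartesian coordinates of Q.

(6, -32/7)

Barycentric coordinates of P with respect to ABC: (3/5, 3/10, 1/10).
On side CA the B-coordinate is zero; dropping P's B-weight 3/10 and renormalizing the remaining 1/10 : 3/5 gives weights 1/7, 6/7 on C, A.
Q = (1/7)·(0, -5) + (6/7)·(7, -9/2) = (6, -32/7).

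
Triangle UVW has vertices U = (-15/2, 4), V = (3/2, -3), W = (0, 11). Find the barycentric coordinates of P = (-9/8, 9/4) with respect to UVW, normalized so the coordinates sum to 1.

(1/4, 1/2, 1/4)

Signed area of the reference triangle: [UVW] = ½·((-15/2)·(-3−11) + (3/2)·(11−4) + 0·(4−(-3))) = ½·(105 + 21/2 + 0) = 231/4.
[PVW] = ½·((-9/8)·(-3−11) + (3/2)·(11−(9/4)) + 0·(9/4−(-3))) = ½·(63/4 + 105/8 + 0) = 231/16, so the U-coordinate is (231/16)/(231/4) = 1/4.
[UPW] = ½·((-15/2)·(9/4−11) + (-9/8)·(11−4) + 0·(4−(9/4))) = ½·(525/8 − 63/8 + 0) = 231/8, so the V-coordinate is 1/2.
[UVP] = ½·((-15/2)·(-3−(9/4)) + (3/2)·(9/4−4) + (-9/8)·(4−(-3))) = ½·(315/8 − 21/8 − 63/8) = 231/16, so the W-coordinate is 1/4.
Check: 1/4 + 1/2 + 1/4 = 1.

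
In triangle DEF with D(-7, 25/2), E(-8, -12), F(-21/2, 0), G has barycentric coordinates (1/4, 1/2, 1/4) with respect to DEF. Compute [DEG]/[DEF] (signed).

The signed ratio [DEG]/[DEF] equals the barycentric coordinate of G at vertex F, which is 1/4.

1/4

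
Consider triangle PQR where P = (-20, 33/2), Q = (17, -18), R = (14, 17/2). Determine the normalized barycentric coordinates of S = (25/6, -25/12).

(1/3, 1/2, 1/6)

Signed area of the reference triangle: [PQR] = ½·((-20)·(-18−(17/2)) + 17·(17/2−(33/2)) + 14·(33/2−(-18))) = ½·(530 − 136 + 483) = 877/2.
[SQR] = ½·((25/6)·(-18−(17/2)) + 17·(17/2−(-25/12)) + 14·(-25/12−(-18))) = ½·(-1325/12 + 2159/12 + 1337/6) = 877/6, so the P-coordinate is (877/6)/(877/2) = 1/3.
[PSR] = ½·((-20)·(-25/12−(17/2)) + (25/6)·(17/2−(33/2)) + 14·(33/2−(-25/12))) = ½·(635/3 − 100/3 + 1561/6) = 877/4, so the Q-coordinate is 1/2.
[PQS] = ½·((-20)·(-18−(-25/12)) + 17·(-25/12−(33/2)) + (25/6)·(33/2−(-18))) = ½·(955/3 − 3791/12 + 575/4) = 877/12, so the R-coordinate is 1/6.
Check: 1/3 + 1/2 + 1/6 = 1.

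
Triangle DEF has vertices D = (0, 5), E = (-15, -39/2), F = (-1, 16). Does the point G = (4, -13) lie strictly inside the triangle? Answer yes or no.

Barycentric coordinates of G: (1167/379, -52/379, -736/379).
The three coordinates are positive, negative, negative; a point is interior exactly when all three are positive.

no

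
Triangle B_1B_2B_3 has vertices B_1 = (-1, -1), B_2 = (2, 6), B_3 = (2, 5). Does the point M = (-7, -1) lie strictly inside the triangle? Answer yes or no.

Barycentric coordinates of M: (3, 12, -14).
The three coordinates are positive, positive, negative; a point is interior exactly when all three are positive.

no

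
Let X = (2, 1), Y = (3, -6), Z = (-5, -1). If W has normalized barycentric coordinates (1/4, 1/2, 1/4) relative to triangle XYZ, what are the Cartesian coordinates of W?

W = (1/4)·X + (1/2)·Y + (1/4)·Z.
x-coordinate: (1/4)·2 + (1/2)·3 + (1/4)·(-5) = 3/4.
y-coordinate: (1/4)·1 + (1/2)·(-6) + (1/4)·(-1) = -3.

(3/4, -3)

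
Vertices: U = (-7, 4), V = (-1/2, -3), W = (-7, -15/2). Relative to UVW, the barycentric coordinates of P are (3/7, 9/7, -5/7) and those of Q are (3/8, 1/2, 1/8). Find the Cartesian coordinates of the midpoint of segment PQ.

Barycentric coordinates of the midpoint are the average: (45/112, 25/28, -33/112).
Converting: (45/112)·U + (25/28)·V + (-33/112)·W = (-67/56, 255/224).

(-67/56, 255/224)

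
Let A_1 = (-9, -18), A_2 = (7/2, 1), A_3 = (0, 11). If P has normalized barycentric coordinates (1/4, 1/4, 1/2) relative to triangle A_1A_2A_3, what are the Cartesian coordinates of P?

(-11/8, 5/4)

P = (1/4)·A_1 + (1/4)·A_2 + (1/2)·A_3.
x-coordinate: (1/4)·(-9) + (1/4)·(7/2) + (1/2)·0 = -11/8.
y-coordinate: (1/4)·(-18) + (1/4)·1 + (1/2)·11 = 5/4.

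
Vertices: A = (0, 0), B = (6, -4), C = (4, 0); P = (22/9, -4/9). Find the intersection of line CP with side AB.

(6/5, -4/5)

Barycentric coordinates of P with respect to ABC: (4/9, 1/9, 4/9).
On side AB the C-coordinate is zero; dropping P's C-weight 4/9 and renormalizing the remaining 4/9 : 1/9 gives weights 4/5, 1/5 on A, B.
Q = (4/5)·(0, 0) + (1/5)·(6, -4) = (6/5, -4/5).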